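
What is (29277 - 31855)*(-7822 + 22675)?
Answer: -38291034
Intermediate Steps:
(29277 - 31855)*(-7822 + 22675) = -2578*14853 = -38291034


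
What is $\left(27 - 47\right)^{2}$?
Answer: $400$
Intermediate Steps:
$\left(27 - 47\right)^{2} = \left(-20\right)^{2} = 400$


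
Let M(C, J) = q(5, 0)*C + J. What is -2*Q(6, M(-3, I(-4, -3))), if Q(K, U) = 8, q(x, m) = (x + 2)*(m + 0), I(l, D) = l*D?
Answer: -16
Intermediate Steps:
I(l, D) = D*l
q(x, m) = m*(2 + x) (q(x, m) = (2 + x)*m = m*(2 + x))
M(C, J) = J (M(C, J) = (0*(2 + 5))*C + J = (0*7)*C + J = 0*C + J = 0 + J = J)
-2*Q(6, M(-3, I(-4, -3))) = -2*8 = -16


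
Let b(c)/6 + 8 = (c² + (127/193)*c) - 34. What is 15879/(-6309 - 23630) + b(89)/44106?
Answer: 23336830953/42475746677 ≈ 0.54942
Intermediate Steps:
b(c) = -252 + 6*c² + 762*c/193 (b(c) = -48 + 6*((c² + (127/193)*c) - 34) = -48 + 6*((c² + (127*(1/193))*c) - 34) = -48 + 6*((c² + 127*c/193) - 34) = -48 + 6*(-34 + c² + 127*c/193) = -48 + (-204 + 6*c² + 762*c/193) = -252 + 6*c² + 762*c/193)
15879/(-6309 - 23630) + b(89)/44106 = 15879/(-6309 - 23630) + (-252 + 6*89² + (762/193)*89)/44106 = 15879/(-29939) + (-252 + 6*7921 + 67818/193)*(1/44106) = 15879*(-1/29939) + (-252 + 47526 + 67818/193)*(1/44106) = -15879/29939 + (9191700/193)*(1/44106) = -15879/29939 + 1531950/1418743 = 23336830953/42475746677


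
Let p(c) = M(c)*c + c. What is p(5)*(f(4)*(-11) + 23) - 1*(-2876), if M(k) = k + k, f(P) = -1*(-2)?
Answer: 2931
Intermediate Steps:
f(P) = 2
M(k) = 2*k
p(c) = c + 2*c**2 (p(c) = (2*c)*c + c = 2*c**2 + c = c + 2*c**2)
p(5)*(f(4)*(-11) + 23) - 1*(-2876) = (5*(1 + 2*5))*(2*(-11) + 23) - 1*(-2876) = (5*(1 + 10))*(-22 + 23) + 2876 = (5*11)*1 + 2876 = 55*1 + 2876 = 55 + 2876 = 2931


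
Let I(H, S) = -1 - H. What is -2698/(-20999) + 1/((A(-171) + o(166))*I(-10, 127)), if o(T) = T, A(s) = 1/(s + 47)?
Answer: 502400282/3890001753 ≈ 0.12915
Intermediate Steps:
A(s) = 1/(47 + s)
-2698/(-20999) + 1/((A(-171) + o(166))*I(-10, 127)) = -2698/(-20999) + 1/((1/(47 - 171) + 166)*(-1 - 1*(-10))) = -2698*(-1/20999) + 1/((1/(-124) + 166)*(-1 + 10)) = 2698/20999 + 1/((-1/124 + 166)*9) = 2698/20999 + (⅑)/(20583/124) = 2698/20999 + (124/20583)*(⅑) = 2698/20999 + 124/185247 = 502400282/3890001753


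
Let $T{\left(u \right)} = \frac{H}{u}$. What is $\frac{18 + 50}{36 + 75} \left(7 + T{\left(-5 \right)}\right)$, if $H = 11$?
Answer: $\frac{544}{185} \approx 2.9405$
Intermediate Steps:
$T{\left(u \right)} = \frac{11}{u}$
$\frac{18 + 50}{36 + 75} \left(7 + T{\left(-5 \right)}\right) = \frac{18 + 50}{36 + 75} \left(7 + \frac{11}{-5}\right) = \frac{68}{111} \left(7 + 11 \left(- \frac{1}{5}\right)\right) = 68 \cdot \frac{1}{111} \left(7 - \frac{11}{5}\right) = \frac{68}{111} \cdot \frac{24}{5} = \frac{544}{185}$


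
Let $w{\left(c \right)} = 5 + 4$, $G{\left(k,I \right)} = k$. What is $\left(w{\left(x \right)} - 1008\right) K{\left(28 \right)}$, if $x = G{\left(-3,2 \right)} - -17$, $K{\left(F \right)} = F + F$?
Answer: $-55944$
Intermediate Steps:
$K{\left(F \right)} = 2 F$
$x = 14$ ($x = -3 - -17 = -3 + 17 = 14$)
$w{\left(c \right)} = 9$
$\left(w{\left(x \right)} - 1008\right) K{\left(28 \right)} = \left(9 - 1008\right) 2 \cdot 28 = \left(-999\right) 56 = -55944$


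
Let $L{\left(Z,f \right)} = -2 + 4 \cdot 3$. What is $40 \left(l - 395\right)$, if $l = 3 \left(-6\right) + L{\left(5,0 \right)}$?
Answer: $-16120$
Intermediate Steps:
$L{\left(Z,f \right)} = 10$ ($L{\left(Z,f \right)} = -2 + 12 = 10$)
$l = -8$ ($l = 3 \left(-6\right) + 10 = -18 + 10 = -8$)
$40 \left(l - 395\right) = 40 \left(-8 - 395\right) = 40 \left(-403\right) = -16120$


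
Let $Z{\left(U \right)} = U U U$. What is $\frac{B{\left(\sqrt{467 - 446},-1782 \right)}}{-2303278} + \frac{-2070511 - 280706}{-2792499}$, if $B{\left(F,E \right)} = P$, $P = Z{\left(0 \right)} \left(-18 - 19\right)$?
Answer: $\frac{783739}{930833} \approx 0.84198$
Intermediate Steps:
$Z{\left(U \right)} = U^{3}$ ($Z{\left(U \right)} = U^{2} U = U^{3}$)
$P = 0$ ($P = 0^{3} \left(-18 - 19\right) = 0 \left(-37\right) = 0$)
$B{\left(F,E \right)} = 0$
$\frac{B{\left(\sqrt{467 - 446},-1782 \right)}}{-2303278} + \frac{-2070511 - 280706}{-2792499} = \frac{0}{-2303278} + \frac{-2070511 - 280706}{-2792499} = 0 \left(- \frac{1}{2303278}\right) - - \frac{783739}{930833} = 0 + \frac{783739}{930833} = \frac{783739}{930833}$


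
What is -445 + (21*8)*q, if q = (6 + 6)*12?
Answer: 23747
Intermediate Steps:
q = 144 (q = 12*12 = 144)
-445 + (21*8)*q = -445 + (21*8)*144 = -445 + 168*144 = -445 + 24192 = 23747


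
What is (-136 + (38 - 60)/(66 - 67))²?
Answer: 12996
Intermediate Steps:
(-136 + (38 - 60)/(66 - 67))² = (-136 - 22/(-1))² = (-136 - 22*(-1))² = (-136 + 22)² = (-114)² = 12996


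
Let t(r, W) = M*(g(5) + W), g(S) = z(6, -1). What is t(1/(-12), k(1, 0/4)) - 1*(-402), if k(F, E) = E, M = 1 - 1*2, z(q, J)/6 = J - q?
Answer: 444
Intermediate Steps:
z(q, J) = -6*q + 6*J (z(q, J) = 6*(J - q) = -6*q + 6*J)
g(S) = -42 (g(S) = -6*6 + 6*(-1) = -36 - 6 = -42)
M = -1 (M = 1 - 2 = -1)
t(r, W) = 42 - W (t(r, W) = -(-42 + W) = 42 - W)
t(1/(-12), k(1, 0/4)) - 1*(-402) = (42 - 0/4) - 1*(-402) = (42 - 0/4) + 402 = (42 - 1*0) + 402 = (42 + 0) + 402 = 42 + 402 = 444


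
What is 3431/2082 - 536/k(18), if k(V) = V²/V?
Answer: -175699/6246 ≈ -28.130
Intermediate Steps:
k(V) = V
3431/2082 - 536/k(18) = 3431/2082 - 536/18 = 3431*(1/2082) - 536*1/18 = 3431/2082 - 268/9 = -175699/6246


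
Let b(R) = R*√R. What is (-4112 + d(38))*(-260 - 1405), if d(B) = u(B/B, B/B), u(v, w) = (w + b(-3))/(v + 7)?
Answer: 54770175/8 + 4995*I*√3/8 ≈ 6.8463e+6 + 1081.4*I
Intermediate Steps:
b(R) = R^(3/2)
u(v, w) = (w - 3*I*√3)/(7 + v) (u(v, w) = (w + (-3)^(3/2))/(v + 7) = (w - 3*I*√3)/(7 + v))
d(B) = ⅛ - 3*I*√3/8 (d(B) = (B/B - 3*I*√3)/(7 + B/B) = (1 - 3*I*√3)/(7 + 1) = (1 - 3*I*√3)/8 = ⅛ - 3*I*√3/8)
(-4112 + d(38))*(-260 - 1405) = (-4112 + (⅛ - 3*I*√3/8))*(-260 - 1405) = (-32895/8 - 3*I*√3/8)*(-1665) = 54770175/8 + 4995*I*√3/8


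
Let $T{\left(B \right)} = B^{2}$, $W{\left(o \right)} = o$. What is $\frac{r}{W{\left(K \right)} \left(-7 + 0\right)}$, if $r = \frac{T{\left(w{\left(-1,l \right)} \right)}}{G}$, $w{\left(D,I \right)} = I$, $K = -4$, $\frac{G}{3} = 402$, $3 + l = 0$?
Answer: $\frac{1}{3752} \approx 0.00026652$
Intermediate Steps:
$l = -3$ ($l = -3 + 0 = -3$)
$G = 1206$ ($G = 3 \cdot 402 = 1206$)
$r = \frac{1}{134}$ ($r = \frac{\left(-3\right)^{2}}{1206} = 9 \cdot \frac{1}{1206} = \frac{1}{134} \approx 0.0074627$)
$\frac{r}{W{\left(K \right)} \left(-7 + 0\right)} = \frac{1}{134 \left(- 4 \left(-7 + 0\right)\right)} = \frac{1}{134 \left(\left(-4\right) \left(-7\right)\right)} = \frac{1}{134 \cdot 28} = \frac{1}{134} \cdot \frac{1}{28} = \frac{1}{3752}$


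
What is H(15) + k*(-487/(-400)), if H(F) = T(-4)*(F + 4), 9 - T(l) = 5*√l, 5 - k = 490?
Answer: -33559/80 - 190*I ≈ -419.49 - 190.0*I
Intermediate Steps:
k = -485 (k = 5 - 1*490 = 5 - 490 = -485)
T(l) = 9 - 5*√l
H(F) = (4 + F)*(9 - 10*I) (H(F) = (9 - 10*I)*(F + 4) = (9 - 10*I)*(4 + F) = (4 + F)*(9 - 10*I))
H(15) + k*(-487/(-400)) = (4 + 15)*(9 - 10*I) - (-236195)/(-400) = 19*(9 - 10*I) - (-236195)*(-1)/400 = (171 - 190*I) - 485*487/400 = (171 - 190*I) - 47239/80 = -33559/80 - 190*I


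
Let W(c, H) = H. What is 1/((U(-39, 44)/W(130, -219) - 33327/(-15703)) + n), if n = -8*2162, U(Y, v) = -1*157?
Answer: -3438957/59470436288 ≈ -5.7826e-5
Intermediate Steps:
U(Y, v) = -157
n = -17296
1/((U(-39, 44)/W(130, -219) - 33327/(-15703)) + n) = 1/((-157/(-219) - 33327/(-15703)) - 17296) = 1/((-157*(-1/219) - 33327*(-1/15703)) - 17296) = 1/((157/219 + 33327/15703) - 17296) = 1/(9763984/3438957 - 17296) = 1/(-59470436288/3438957) = -3438957/59470436288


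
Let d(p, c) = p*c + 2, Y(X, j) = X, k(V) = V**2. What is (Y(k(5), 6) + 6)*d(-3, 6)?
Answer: -496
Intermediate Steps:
d(p, c) = 2 + c*p (d(p, c) = c*p + 2 = 2 + c*p)
(Y(k(5), 6) + 6)*d(-3, 6) = (5**2 + 6)*(2 + 6*(-3)) = (25 + 6)*(2 - 18) = 31*(-16) = -496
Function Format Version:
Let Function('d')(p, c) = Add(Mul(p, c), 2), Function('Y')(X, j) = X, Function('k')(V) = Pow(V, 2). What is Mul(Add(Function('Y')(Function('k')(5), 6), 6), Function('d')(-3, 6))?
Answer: -496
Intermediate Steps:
Function('d')(p, c) = Add(2, Mul(c, p)) (Function('d')(p, c) = Add(Mul(c, p), 2) = Add(2, Mul(c, p)))
Mul(Add(Function('Y')(Function('k')(5), 6), 6), Function('d')(-3, 6)) = Mul(Add(Pow(5, 2), 6), Add(2, Mul(6, -3))) = Mul(Add(25, 6), Add(2, -18)) = Mul(31, -16) = -496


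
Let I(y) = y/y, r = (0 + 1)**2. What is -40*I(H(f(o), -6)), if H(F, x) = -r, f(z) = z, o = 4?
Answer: -40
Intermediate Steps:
r = 1 (r = 1**2 = 1)
H(F, x) = -1 (H(F, x) = -1*1 = -1)
I(y) = 1
-40*I(H(f(o), -6)) = -40*1 = -40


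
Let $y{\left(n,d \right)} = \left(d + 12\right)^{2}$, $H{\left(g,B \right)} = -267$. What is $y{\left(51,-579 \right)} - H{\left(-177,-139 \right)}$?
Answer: $321756$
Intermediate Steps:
$y{\left(n,d \right)} = \left(12 + d\right)^{2}$
$y{\left(51,-579 \right)} - H{\left(-177,-139 \right)} = \left(12 - 579\right)^{2} - -267 = \left(-567\right)^{2} + 267 = 321489 + 267 = 321756$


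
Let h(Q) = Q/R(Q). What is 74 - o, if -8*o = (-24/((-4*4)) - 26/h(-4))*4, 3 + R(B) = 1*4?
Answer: 78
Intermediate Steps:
R(B) = 1 (R(B) = -3 + 1*4 = -3 + 4 = 1)
h(Q) = Q (h(Q) = Q/1 = Q*1 = Q)
o = -4 (o = -(-24/((-4*4)) - 26/(-4))*4/8 = -(-24/(-16) - 26*(-¼))*4/8 = -(-24*(-1/16) + 13/2)*4/8 = -(3/2 + 13/2)*4/8 = -4 ≈ -4.0000)
74 - o = 74 - 1*(-4) = 74 + 4 = 78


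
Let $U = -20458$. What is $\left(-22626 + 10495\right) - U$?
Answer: $8327$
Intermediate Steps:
$\left(-22626 + 10495\right) - U = \left(-22626 + 10495\right) - -20458 = -12131 + 20458 = 8327$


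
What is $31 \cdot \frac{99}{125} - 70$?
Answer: $- \frac{5681}{125} \approx -45.448$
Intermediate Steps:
$31 \cdot \frac{99}{125} - 70 = \frac{3069}{125} - 70 = - \frac{5681}{125}$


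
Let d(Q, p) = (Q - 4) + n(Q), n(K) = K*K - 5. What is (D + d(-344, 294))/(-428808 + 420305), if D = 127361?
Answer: -22304/773 ≈ -28.854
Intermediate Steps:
n(K) = -5 + K**2 (n(K) = K**2 - 5 = -5 + K**2)
d(Q, p) = -9 + Q + Q**2 (d(Q, p) = (Q - 4) + (-5 + Q**2) = (-4 + Q) + (-5 + Q**2) = -9 + Q + Q**2)
(D + d(-344, 294))/(-428808 + 420305) = (127361 + (-9 - 344 + (-344)**2))/(-428808 + 420305) = (127361 + (-9 - 344 + 118336))/(-8503) = (127361 + 117983)*(-1/8503) = 245344*(-1/8503) = -22304/773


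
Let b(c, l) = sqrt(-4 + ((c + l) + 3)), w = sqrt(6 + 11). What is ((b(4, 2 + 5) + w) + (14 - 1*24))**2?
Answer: (-10 + sqrt(10) + sqrt(17))**2 ≈ 7.3691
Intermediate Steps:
w = sqrt(17) ≈ 4.1231
b(c, l) = sqrt(-1 + c + l) (b(c, l) = sqrt(-4 + (3 + c + l)) = sqrt(-1 + c + l))
((b(4, 2 + 5) + w) + (14 - 1*24))**2 = ((sqrt(-1 + 4 + (2 + 5)) + sqrt(17)) + (14 - 1*24))**2 = ((sqrt(-1 + 4 + 7) + sqrt(17)) + (14 - 24))**2 = ((sqrt(10) + sqrt(17)) - 10)**2 = (-10 + sqrt(10) + sqrt(17))**2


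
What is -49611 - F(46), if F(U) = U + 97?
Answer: -49754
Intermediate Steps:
F(U) = 97 + U
-49611 - F(46) = -49611 - (97 + 46) = -49611 - 1*143 = -49611 - 143 = -49754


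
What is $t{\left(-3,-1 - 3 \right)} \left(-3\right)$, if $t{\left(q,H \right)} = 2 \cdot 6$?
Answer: $-36$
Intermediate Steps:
$t{\left(q,H \right)} = 12$
$t{\left(-3,-1 - 3 \right)} \left(-3\right) = 12 \left(-3\right) = -36$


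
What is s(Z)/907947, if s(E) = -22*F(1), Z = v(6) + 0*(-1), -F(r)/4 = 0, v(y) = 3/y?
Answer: 0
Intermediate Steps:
F(r) = 0 (F(r) = -4*0 = 0)
Z = 1/2 (Z = 3/6 + 0*(-1) = 3*(1/6) + 0 = 1/2 + 0 = 1/2 ≈ 0.50000)
s(E) = 0 (s(E) = -22*0 = 0)
s(Z)/907947 = 0/907947 = 0*(1/907947) = 0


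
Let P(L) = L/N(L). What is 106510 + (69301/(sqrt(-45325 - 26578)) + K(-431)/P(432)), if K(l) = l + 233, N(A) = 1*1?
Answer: 2556229/24 - 69301*I*sqrt(71903)/71903 ≈ 1.0651e+5 - 258.44*I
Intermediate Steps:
N(A) = 1
P(L) = L (P(L) = L/1 = L*1 = L)
K(l) = 233 + l
106510 + (69301/(sqrt(-45325 - 26578)) + K(-431)/P(432)) = 106510 + (69301/(sqrt(-45325 - 26578)) + (233 - 431)/432) = 106510 + (69301/(sqrt(-71903)) - 198*1/432) = 106510 + (69301/((I*sqrt(71903))) - 11/24) = 106510 + (69301*(-I*sqrt(71903)/71903) - 11/24) = 106510 + (-69301*I*sqrt(71903)/71903 - 11/24) = 106510 + (-11/24 - 69301*I*sqrt(71903)/71903) = 2556229/24 - 69301*I*sqrt(71903)/71903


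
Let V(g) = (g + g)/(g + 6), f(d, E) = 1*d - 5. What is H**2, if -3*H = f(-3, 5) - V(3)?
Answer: 676/81 ≈ 8.3457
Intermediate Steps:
f(d, E) = -5 + d (f(d, E) = d - 5 = -5 + d)
V(g) = 2*g/(6 + g) (V(g) = (2*g)/(6 + g) = 2*g/(6 + g))
H = 26/9 (H = -((-5 - 3) - 2*3/(6 + 3))/3 = -(-8 - 2*3/9)/3 = -(-8 - 1*2/3)/3 = -(-8 - 2/3)/3 = -1/3*(-26/3) = 26/9 ≈ 2.8889)
H**2 = (26/9)**2 = 676/81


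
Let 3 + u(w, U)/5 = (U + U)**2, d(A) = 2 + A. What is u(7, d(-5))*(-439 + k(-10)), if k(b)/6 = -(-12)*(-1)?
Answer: -84315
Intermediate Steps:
k(b) = -72 (k(b) = 6*(-(-12)*(-1)) = 6*(-3*4) = 6*(-12) = -72)
u(w, U) = -15 + 20*U**2 (u(w, U) = -15 + 5*(U + U)**2 = -15 + 5*(2*U)**2 = -15 + 5*(4*U**2) = -15 + 20*U**2)
u(7, d(-5))*(-439 + k(-10)) = (-15 + 20*(2 - 5)**2)*(-439 - 72) = (-15 + 20*(-3)**2)*(-511) = (-15 + 20*9)*(-511) = (-15 + 180)*(-511) = 165*(-511) = -84315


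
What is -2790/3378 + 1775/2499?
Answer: -162710/1406937 ≈ -0.11565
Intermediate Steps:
-2790/3378 + 1775/2499 = -2790*1/3378 + 1775*(1/2499) = -465/563 + 1775/2499 = -162710/1406937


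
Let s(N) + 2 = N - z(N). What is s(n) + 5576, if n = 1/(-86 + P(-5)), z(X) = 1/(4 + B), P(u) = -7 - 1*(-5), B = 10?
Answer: 3433533/616 ≈ 5573.9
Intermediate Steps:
P(u) = -2 (P(u) = -7 + 5 = -2)
z(X) = 1/14 (z(X) = 1/(4 + 10) = 1/14)
n = -1/88 (n = 1/(-86 - 2) = 1/(-88) = -1/88 ≈ -0.011364)
s(N) = -29/14 + N (s(N) = -2 + (N - 1*1/14) = -2 + (N - 1/14) = -2 + (-1/14 + N) = -29/14 + N)
s(n) + 5576 = (-29/14 - 1/88) + 5576 = -1283/616 + 5576 = 3433533/616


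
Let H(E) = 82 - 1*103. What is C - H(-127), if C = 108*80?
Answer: 8661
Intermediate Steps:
H(E) = -21 (H(E) = 82 - 103 = -21)
C = 8640
C - H(-127) = 8640 - 1*(-21) = 8640 + 21 = 8661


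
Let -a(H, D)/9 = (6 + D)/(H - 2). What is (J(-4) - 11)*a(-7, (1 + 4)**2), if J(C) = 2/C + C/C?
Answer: -651/2 ≈ -325.50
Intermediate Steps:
J(C) = 1 + 2/C (J(C) = 2/C + 1 = 1 + 2/C)
a(H, D) = -9*(6 + D)/(-2 + H) (a(H, D) = -9*(6 + D)/(H - 2) = -9*(6 + D)/(-2 + H))
(J(-4) - 11)*a(-7, (1 + 4)**2) = ((2 - 4)/(-4) - 11)*(9*(-6 - (1 + 4)**2)/(-2 - 7)) = (-1/4*(-2) - 11)*(9*(-6 - 1*5**2)/(-9)) = (1/2 - 11)*(9*(-1/9)*(-6 - 1*25)) = -189*(-1)*(-6 - 25)/(2*9) = -189*(-1)*(-31)/(2*9) = -21/2*31 = -651/2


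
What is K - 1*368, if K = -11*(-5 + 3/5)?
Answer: -1598/5 ≈ -319.60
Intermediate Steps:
K = 242/5 (K = -11*(-5 + 3*(⅕)) = -11*(-5 + ⅗) = -11*(-22/5) = 242/5 ≈ 48.400)
K - 1*368 = 242/5 - 1*368 = 242/5 - 368 = -1598/5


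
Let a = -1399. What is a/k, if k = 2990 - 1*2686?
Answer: -1399/304 ≈ -4.6020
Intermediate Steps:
k = 304 (k = 2990 - 2686 = 304)
a/k = -1399/304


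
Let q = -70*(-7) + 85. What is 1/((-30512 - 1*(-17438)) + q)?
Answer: -1/12499 ≈ -8.0006e-5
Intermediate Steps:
q = 575 (q = 490 + 85 = 575)
1/((-30512 - 1*(-17438)) + q) = 1/((-30512 - 1*(-17438)) + 575) = 1/((-30512 + 17438) + 575) = 1/(-13074 + 575) = 1/(-12499) = -1/12499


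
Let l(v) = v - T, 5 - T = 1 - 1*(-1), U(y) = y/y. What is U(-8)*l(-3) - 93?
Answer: -99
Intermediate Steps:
U(y) = 1
T = 3 (T = 5 - (1 - 1*(-1)) = 5 - (1 + 1) = 5 - 1*2 = 5 - 2 = 3)
l(v) = -3 + v (l(v) = v - 1*3 = v - 3 = -3 + v)
U(-8)*l(-3) - 93 = 1*(-3 - 3) - 93 = 1*(-6) - 93 = -6 - 93 = -99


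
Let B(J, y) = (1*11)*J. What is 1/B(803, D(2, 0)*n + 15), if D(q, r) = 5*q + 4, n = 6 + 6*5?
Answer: 1/8833 ≈ 0.00011321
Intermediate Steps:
n = 36 (n = 6 + 30 = 36)
D(q, r) = 4 + 5*q
B(J, y) = 11*J
1/B(803, D(2, 0)*n + 15) = 1/(11*803) = 1/8833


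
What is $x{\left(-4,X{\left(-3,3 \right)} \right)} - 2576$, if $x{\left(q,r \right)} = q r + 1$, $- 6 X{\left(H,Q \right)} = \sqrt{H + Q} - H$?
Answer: $-2573$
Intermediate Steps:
$X{\left(H,Q \right)} = - \frac{\sqrt{H + Q}}{6} + \frac{H}{6}$ ($X{\left(H,Q \right)} = - \frac{\sqrt{H + Q} - H}{6} = - \frac{\sqrt{H + Q}}{6} + \frac{H}{6}$)
$x{\left(q,r \right)} = 1 + q r$
$x{\left(-4,X{\left(-3,3 \right)} \right)} - 2576 = \left(1 - 4 \left(- \frac{\sqrt{-3 + 3}}{6} + \frac{1}{6} \left(-3\right)\right)\right) - 2576 = \left(1 - 4 \left(- \frac{\sqrt{0}}{6} - \frac{1}{2}\right)\right) - 2576 = \left(1 - 4 \left(\left(- \frac{1}{6}\right) 0 - \frac{1}{2}\right)\right) - 2576 = \left(1 - 4 \left(0 - \frac{1}{2}\right)\right) - 2576 = \left(1 - -2\right) - 2576 = \left(1 + 2\right) - 2576 = 3 - 2576 = -2573$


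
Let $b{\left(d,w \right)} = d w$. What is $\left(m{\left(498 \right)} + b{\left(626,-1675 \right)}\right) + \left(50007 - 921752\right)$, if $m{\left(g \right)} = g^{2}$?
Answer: $-1672291$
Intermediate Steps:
$\left(m{\left(498 \right)} + b{\left(626,-1675 \right)}\right) + \left(50007 - 921752\right) = \left(498^{2} + 626 \left(-1675\right)\right) + \left(50007 - 921752\right) = \left(248004 - 1048550\right) + \left(50007 - 921752\right) = -800546 - 871745 = -1672291$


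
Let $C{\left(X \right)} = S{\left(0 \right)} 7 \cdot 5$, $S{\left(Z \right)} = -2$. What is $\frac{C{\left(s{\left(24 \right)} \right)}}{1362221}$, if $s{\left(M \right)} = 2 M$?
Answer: $- \frac{10}{194603} \approx -5.1387 \cdot 10^{-5}$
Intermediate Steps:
$C{\left(X \right)} = -70$ ($C{\left(X \right)} = \left(-2\right) 7 \cdot 5 = \left(-14\right) 5 = -70$)
$\frac{C{\left(s{\left(24 \right)} \right)}}{1362221} = - \frac{70}{1362221} = \left(-70\right) \frac{1}{1362221} = - \frac{10}{194603}$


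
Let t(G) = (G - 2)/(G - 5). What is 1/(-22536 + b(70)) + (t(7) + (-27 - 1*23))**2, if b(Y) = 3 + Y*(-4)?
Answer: 205887321/91252 ≈ 2256.3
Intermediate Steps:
b(Y) = 3 - 4*Y
t(G) = (-2 + G)/(-5 + G)
1/(-22536 + b(70)) + (t(7) + (-27 - 1*23))**2 = 1/(-22536 + (3 - 4*70)) + ((-2 + 7)/(-5 + 7) + (-27 - 1*23))**2 = 1/(-22536 + (3 - 280)) + (5/2 + (-27 - 23))**2 = 1/(-22536 - 277) + ((1/2)*5 - 50)**2 = 1/(-22813) + (5/2 - 50)**2 = -1/22813 + (-95/2)**2 = -1/22813 + 9025/4 = 205887321/91252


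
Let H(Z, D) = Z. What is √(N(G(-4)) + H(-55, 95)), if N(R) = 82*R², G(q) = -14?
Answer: √16017 ≈ 126.56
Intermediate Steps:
√(N(G(-4)) + H(-55, 95)) = √(82*(-14)² - 55) = √(82*196 - 55) = √(16072 - 55) = √16017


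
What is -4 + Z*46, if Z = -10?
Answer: -464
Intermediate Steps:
-4 + Z*46 = -4 - 10*46 = -4 - 460 = -464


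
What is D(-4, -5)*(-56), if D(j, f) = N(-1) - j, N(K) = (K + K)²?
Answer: -448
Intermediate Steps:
N(K) = 4*K² (N(K) = (2*K)² = 4*K²)
D(j, f) = 4 - j (D(j, f) = 4*(-1)² - j = 4*1 - j = 4 - j)
D(-4, -5)*(-56) = (4 - 1*(-4))*(-56) = (4 + 4)*(-56) = 8*(-56) = -448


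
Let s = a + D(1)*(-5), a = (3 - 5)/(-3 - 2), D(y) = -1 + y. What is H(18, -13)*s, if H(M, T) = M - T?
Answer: 62/5 ≈ 12.400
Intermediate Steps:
a = ⅖ (a = -2/(-5) = -2*(-⅕) = ⅖ ≈ 0.40000)
s = ⅖ (s = ⅖ + (-1 + 1)*(-5) = ⅖ + 0*(-5) = ⅖ + 0 = ⅖ ≈ 0.40000)
H(18, -13)*s = (18 - 1*(-13))*(⅖) = (18 + 13)*(⅖) = 31*(⅖) = 62/5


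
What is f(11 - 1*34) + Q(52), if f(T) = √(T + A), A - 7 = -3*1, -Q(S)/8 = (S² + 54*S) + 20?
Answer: -44256 + I*√19 ≈ -44256.0 + 4.3589*I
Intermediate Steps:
Q(S) = -160 - 432*S - 8*S² (Q(S) = -8*((S² + 54*S) + 20) = -8*(20 + S² + 54*S) = -160 - 432*S - 8*S²)
A = 4 (A = 7 - 3*1 = 7 - 3 = 4)
f(T) = √(4 + T) (f(T) = √(T + 4) = √(4 + T))
f(11 - 1*34) + Q(52) = √(4 + (11 - 1*34)) + (-160 - 432*52 - 8*52²) = √(4 + (11 - 34)) + (-160 - 22464 - 8*2704) = √(4 - 23) + (-160 - 22464 - 21632) = √(-19) - 44256 = I*√19 - 44256 = -44256 + I*√19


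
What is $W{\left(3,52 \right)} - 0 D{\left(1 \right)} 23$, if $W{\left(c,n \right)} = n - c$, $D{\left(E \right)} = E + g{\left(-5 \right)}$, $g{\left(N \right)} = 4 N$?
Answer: $49$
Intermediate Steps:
$D{\left(E \right)} = -20 + E$ ($D{\left(E \right)} = E + 4 \left(-5\right) = E - 20 = -20 + E$)
$W{\left(3,52 \right)} - 0 D{\left(1 \right)} 23 = \left(52 - 3\right) - 0 \left(-20 + 1\right) 23 = \left(52 - 3\right) - 0 \left(-19\right) 23 = 49 - 0 \cdot 23 = 49 - 0 = 49 + 0 = 49$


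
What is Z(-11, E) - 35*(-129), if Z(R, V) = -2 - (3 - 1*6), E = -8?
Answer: 4516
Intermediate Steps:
Z(R, V) = 1 (Z(R, V) = -2 - (3 - 6) = -2 - 1*(-3) = -2 + 3 = 1)
Z(-11, E) - 35*(-129) = 1 - 35*(-129) = 1 + 4515 = 4516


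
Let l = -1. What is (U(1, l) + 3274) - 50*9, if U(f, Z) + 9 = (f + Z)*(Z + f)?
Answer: 2815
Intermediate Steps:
U(f, Z) = -9 + (Z + f)² (U(f, Z) = -9 + (f + Z)*(Z + f) = -9 + (Z + f)*(Z + f) = -9 + (Z + f)²)
(U(1, l) + 3274) - 50*9 = ((-9 + (-1 + 1)²) + 3274) - 50*9 = ((-9 + 0²) + 3274) - 450 = ((-9 + 0) + 3274) - 450 = (-9 + 3274) - 450 = 3265 - 450 = 2815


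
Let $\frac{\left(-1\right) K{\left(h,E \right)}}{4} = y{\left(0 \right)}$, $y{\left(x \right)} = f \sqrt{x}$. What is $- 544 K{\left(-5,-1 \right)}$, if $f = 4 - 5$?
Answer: $0$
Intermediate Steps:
$f = -1$
$y{\left(x \right)} = - \sqrt{x}$
$K{\left(h,E \right)} = 0$ ($K{\left(h,E \right)} = - 4 \left(- \sqrt{0}\right) = - 4 \left(\left(-1\right) 0\right) = \left(-4\right) 0 = 0$)
$- 544 K{\left(-5,-1 \right)} = \left(-544\right) 0 = 0$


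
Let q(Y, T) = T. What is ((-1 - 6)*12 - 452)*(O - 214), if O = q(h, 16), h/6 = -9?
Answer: 106128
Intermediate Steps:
h = -54 (h = 6*(-9) = -54)
O = 16
((-1 - 6)*12 - 452)*(O - 214) = ((-1 - 6)*12 - 452)*(16 - 214) = (-7*12 - 452)*(-198) = (-84 - 452)*(-198) = -536*(-198) = 106128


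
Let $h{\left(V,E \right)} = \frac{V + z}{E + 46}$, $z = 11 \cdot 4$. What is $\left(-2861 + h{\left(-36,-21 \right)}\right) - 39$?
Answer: $- \frac{72492}{25} \approx -2899.7$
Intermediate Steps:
$z = 44$
$h{\left(V,E \right)} = \frac{44 + V}{46 + E}$ ($h{\left(V,E \right)} = \frac{V + 44}{E + 46} = \frac{44 + V}{46 + E}$)
$\left(-2861 + h{\left(-36,-21 \right)}\right) - 39 = \left(-2861 + \frac{44 - 36}{46 - 21}\right) - 39 = \left(-2861 + \frac{1}{25} \cdot 8\right) - 39 = \left(-2861 + \frac{8}{25}\right) - 39 = - \frac{71517}{25} - 39 = - \frac{72492}{25}$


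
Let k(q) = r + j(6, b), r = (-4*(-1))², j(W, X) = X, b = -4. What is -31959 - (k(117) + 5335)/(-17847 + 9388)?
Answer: -270335834/8459 ≈ -31958.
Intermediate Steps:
r = 16 (r = 4² = 16)
k(q) = 12 (k(q) = 16 - 4 = 12)
-31959 - (k(117) + 5335)/(-17847 + 9388) = -31959 - (12 + 5335)/(-17847 + 9388) = -31959 - 5347/(-8459) = -31959 - 5347*(-1)/8459 = -31959 - 1*(-5347/8459) = -31959 + 5347/8459 = -270335834/8459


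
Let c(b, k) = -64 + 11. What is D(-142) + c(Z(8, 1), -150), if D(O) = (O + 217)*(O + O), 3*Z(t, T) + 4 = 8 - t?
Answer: -21353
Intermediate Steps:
Z(t, T) = 4/3 - t/3 (Z(t, T) = -4/3 + (8 - t)/3 = -4/3 + (8/3 - t/3) = 4/3 - t/3)
D(O) = 2*O*(217 + O) (D(O) = (217 + O)*(2*O) = 2*O*(217 + O))
c(b, k) = -53
D(-142) + c(Z(8, 1), -150) = 2*(-142)*(217 - 142) - 53 = 2*(-142)*75 - 53 = -21300 - 53 = -21353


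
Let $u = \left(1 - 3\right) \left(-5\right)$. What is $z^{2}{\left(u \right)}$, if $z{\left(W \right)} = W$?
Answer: $100$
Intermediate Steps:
$u = 10$ ($u = \left(-2\right) \left(-5\right) = 10$)
$z^{2}{\left(u \right)} = 10^{2} = 100$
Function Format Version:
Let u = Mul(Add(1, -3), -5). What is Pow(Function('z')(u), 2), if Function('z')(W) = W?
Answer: 100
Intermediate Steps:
u = 10 (u = Mul(-2, -5) = 10)
Pow(Function('z')(u), 2) = Pow(10, 2) = 100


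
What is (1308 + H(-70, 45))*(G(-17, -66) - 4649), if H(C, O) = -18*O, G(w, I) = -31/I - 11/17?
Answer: -432959291/187 ≈ -2.3153e+6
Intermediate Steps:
G(w, I) = -11/17 - 31/I (G(w, I) = -31/I - 11*1/17 = -31/I - 11/17 = -11/17 - 31/I)
(1308 + H(-70, 45))*(G(-17, -66) - 4649) = (1308 - 18*45)*((-11/17 - 31/(-66)) - 4649) = (1308 - 810)*((-11/17 - 31*(-1/66)) - 4649) = 498*((-11/17 + 31/66) - 4649) = 498*(-199/1122 - 4649) = 498*(-5216377/1122) = -432959291/187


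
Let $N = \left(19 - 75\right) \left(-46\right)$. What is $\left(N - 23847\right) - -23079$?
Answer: $1808$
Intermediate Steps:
$N = 2576$ ($N = \left(-56\right) \left(-46\right) = 2576$)
$\left(N - 23847\right) - -23079 = \left(2576 - 23847\right) - -23079 = -21271 + 23079 = 1808$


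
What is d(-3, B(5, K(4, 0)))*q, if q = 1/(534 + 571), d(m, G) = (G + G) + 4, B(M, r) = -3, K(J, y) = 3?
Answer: -2/1105 ≈ -0.0018100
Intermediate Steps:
d(m, G) = 4 + 2*G (d(m, G) = 2*G + 4 = 4 + 2*G)
q = 1/1105 ≈ 0.00090498
d(-3, B(5, K(4, 0)))*q = (4 + 2*(-3))*(1/1105) = (4 - 6)*(1/1105) = -2*1/1105 = -2/1105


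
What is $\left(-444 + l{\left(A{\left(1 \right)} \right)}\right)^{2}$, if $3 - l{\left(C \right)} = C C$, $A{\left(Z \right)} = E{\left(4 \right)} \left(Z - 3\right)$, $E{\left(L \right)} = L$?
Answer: $255025$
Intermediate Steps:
$A{\left(Z \right)} = -12 + 4 Z$ ($A{\left(Z \right)} = 4 \left(Z - 3\right) = 4 \left(-3 + Z\right) = -12 + 4 Z$)
$l{\left(C \right)} = 3 - C^{2}$ ($l{\left(C \right)} = 3 - C C = 3 - C^{2}$)
$\left(-444 + l{\left(A{\left(1 \right)} \right)}\right)^{2} = \left(-444 + \left(3 - \left(-12 + 4 \cdot 1\right)^{2}\right)\right)^{2} = \left(-444 + \left(3 - \left(-12 + 4\right)^{2}\right)\right)^{2} = \left(-444 + \left(3 - \left(-8\right)^{2}\right)\right)^{2} = \left(-444 + \left(3 - 64\right)\right)^{2} = \left(-444 - 61\right)^{2} = \left(-505\right)^{2} = 255025$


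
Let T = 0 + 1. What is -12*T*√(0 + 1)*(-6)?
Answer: 72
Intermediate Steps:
T = 1
-12*T*√(0 + 1)*(-6) = -12*√(0 + 1)*(-6) = -12*√1*(-6) = -12*(-6) = 72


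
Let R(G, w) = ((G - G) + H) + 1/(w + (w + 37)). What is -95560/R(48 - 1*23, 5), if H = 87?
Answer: -449132/409 ≈ -1098.1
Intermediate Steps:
R(G, w) = 87 + 1/(37 + 2*w) (R(G, w) = ((G - G) + 87) + 1/(w + (w + 37)) = (0 + 87) + 1/(w + (37 + w)) = 87 + 1/(37 + 2*w))
-95560/R(48 - 1*23, 5) = -95560/(2*(1610 + 87*5)/(37 + 2*5)) = -95560/(2*(1610 + 435)/(37 + 10)) = -95560/(2*2045/47) = -95560/(2*(1/47)*2045) = -95560/4090/47 = -95560*47/4090 = -1*449132/409 = -449132/409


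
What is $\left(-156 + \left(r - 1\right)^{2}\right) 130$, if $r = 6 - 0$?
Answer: $-17030$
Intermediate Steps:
$r = 6$ ($r = 6 + 0 = 6$)
$\left(-156 + \left(r - 1\right)^{2}\right) 130 = \left(-156 + \left(6 - 1\right)^{2}\right) 130 = \left(-156 + 5^{2}\right) 130 = \left(-156 + 25\right) 130 = \left(-131\right) 130 = -17030$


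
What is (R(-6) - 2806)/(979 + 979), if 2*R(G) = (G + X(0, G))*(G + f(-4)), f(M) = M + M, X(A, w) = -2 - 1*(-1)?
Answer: -2757/1958 ≈ -1.4081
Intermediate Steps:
X(A, w) = -1 (X(A, w) = -2 + 1 = -1)
f(M) = 2*M
R(G) = (-1 + G)*(-8 + G)/2 (R(G) = ((G - 1)*(G + 2*(-4)))/2 = ((-1 + G)*(G - 8))/2 = ((-1 + G)*(-8 + G))/2 = (-1 + G)*(-8 + G)/2)
(R(-6) - 2806)/(979 + 979) = ((4 + (½)*(-6)² - 9/2*(-6)) - 2806)/(979 + 979) = ((4 + (½)*36 + 27) - 2806)/1958 = ((4 + 18 + 27) - 2806)*(1/1958) = (49 - 2806)*(1/1958) = -2757*1/1958 = -2757/1958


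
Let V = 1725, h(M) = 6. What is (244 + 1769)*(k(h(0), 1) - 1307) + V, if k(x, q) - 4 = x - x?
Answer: -2621214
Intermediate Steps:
k(x, q) = 4 (k(x, q) = 4 + (x - x) = 4 + 0 = 4)
(244 + 1769)*(k(h(0), 1) - 1307) + V = (244 + 1769)*(4 - 1307) + 1725 = 2013*(-1303) + 1725 = -2622939 + 1725 = -2621214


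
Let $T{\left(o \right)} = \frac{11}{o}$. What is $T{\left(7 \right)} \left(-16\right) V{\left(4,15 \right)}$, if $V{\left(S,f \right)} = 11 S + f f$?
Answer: $- \frac{47344}{7} \approx -6763.4$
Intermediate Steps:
$V{\left(S,f \right)} = f^{2} + 11 S$ ($V{\left(S,f \right)} = 11 S + f^{2} = f^{2} + 11 S$)
$T{\left(7 \right)} \left(-16\right) V{\left(4,15 \right)} = \frac{11}{7} \left(-16\right) \left(15^{2} + 11 \cdot 4\right) = 11 \cdot \frac{1}{7} \left(-16\right) \left(225 + 44\right) = \frac{11}{7} \left(-16\right) 269 = \left(- \frac{176}{7}\right) 269 = - \frac{47344}{7}$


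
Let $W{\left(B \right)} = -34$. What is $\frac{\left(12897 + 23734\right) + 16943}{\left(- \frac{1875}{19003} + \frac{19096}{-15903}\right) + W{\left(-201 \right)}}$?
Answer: $- \frac{522268228386}{344118049} \approx -1517.7$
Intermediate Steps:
$\frac{\left(12897 + 23734\right) + 16943}{\left(- \frac{1875}{19003} + \frac{19096}{-15903}\right) + W{\left(-201 \right)}} = \frac{\left(12897 + 23734\right) + 16943}{\left(- \frac{1875}{19003} + \frac{19096}{-15903}\right) - 34} = \frac{36631 + 16943}{\left(\left(-1875\right) \frac{1}{19003} + 19096 \left(- \frac{1}{15903}\right)\right) - 34} = \frac{53574}{\left(- \frac{1875}{19003} - \frac{616}{513}\right) - 34} = \frac{53574}{- \frac{12667723}{9748539} - 34} = \frac{53574}{- \frac{344118049}{9748539}} = 53574 \left(- \frac{9748539}{344118049}\right) = - \frac{522268228386}{344118049}$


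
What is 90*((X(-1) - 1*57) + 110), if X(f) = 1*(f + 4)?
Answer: 5040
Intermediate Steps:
X(f) = 4 + f (X(f) = 1*(4 + f) = 4 + f)
90*((X(-1) - 1*57) + 110) = 90*(((4 - 1) - 1*57) + 110) = 90*((3 - 57) + 110) = 90*(-54 + 110) = 90*56 = 5040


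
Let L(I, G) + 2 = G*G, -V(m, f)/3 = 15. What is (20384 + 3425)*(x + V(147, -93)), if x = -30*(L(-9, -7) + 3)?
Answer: -36784905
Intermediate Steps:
V(m, f) = -45 (V(m, f) = -3*15 = -45)
L(I, G) = -2 + G**2 (L(I, G) = -2 + G*G = -2 + G**2)
x = -1500 (x = -30*((-2 + (-7)**2) + 3) = -30*((-2 + 49) + 3) = -30*(47 + 3) = -30*50 = -1500)
(20384 + 3425)*(x + V(147, -93)) = (20384 + 3425)*(-1500 - 45) = 23809*(-1545) = -36784905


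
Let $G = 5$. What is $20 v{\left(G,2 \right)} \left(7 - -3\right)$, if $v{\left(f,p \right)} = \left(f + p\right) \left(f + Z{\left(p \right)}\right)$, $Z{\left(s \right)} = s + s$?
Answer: $12600$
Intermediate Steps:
$Z{\left(s \right)} = 2 s$
$v{\left(f,p \right)} = \left(f + p\right) \left(f + 2 p\right)$
$20 v{\left(G,2 \right)} \left(7 - -3\right) = 20 \left(5^{2} + 2 \cdot 2^{2} + 3 \cdot 5 \cdot 2\right) \left(7 - -3\right) = 20 \left(25 + 2 \cdot 4 + 30\right) \left(7 + 3\right) = 20 \left(25 + 8 + 30\right) 10 = 20 \cdot 63 \cdot 10 = 1260 \cdot 10 = 12600$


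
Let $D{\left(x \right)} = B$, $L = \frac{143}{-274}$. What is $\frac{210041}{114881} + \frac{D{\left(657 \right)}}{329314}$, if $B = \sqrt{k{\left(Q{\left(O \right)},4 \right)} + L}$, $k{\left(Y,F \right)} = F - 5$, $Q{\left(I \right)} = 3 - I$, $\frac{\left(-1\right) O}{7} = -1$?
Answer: $\frac{16157}{8837} + \frac{i \sqrt{114258}}{90232036} \approx 1.8283 + 3.7461 \cdot 10^{-6} i$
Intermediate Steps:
$O = 7$ ($O = \left(-7\right) \left(-1\right) = 7$)
$k{\left(Y,F \right)} = -5 + F$
$L = - \frac{143}{274}$ ($L = 143 \left(- \frac{1}{274}\right) = - \frac{143}{274} \approx -0.5219$)
$B = \frac{i \sqrt{114258}}{274}$ ($B = \sqrt{\left(-5 + 4\right) - \frac{143}{274}} = \sqrt{-1 - \frac{143}{274}} = \sqrt{- \frac{417}{274}} = \frac{i \sqrt{114258}}{274} \approx 1.2337 i$)
$D{\left(x \right)} = \frac{i \sqrt{114258}}{274}$
$\frac{210041}{114881} + \frac{D{\left(657 \right)}}{329314} = \frac{210041}{114881} + \frac{\frac{1}{274} i \sqrt{114258}}{329314} = 210041 \cdot \frac{1}{114881} + \frac{i \sqrt{114258}}{274} \cdot \frac{1}{329314} = \frac{16157}{8837} + \frac{i \sqrt{114258}}{90232036}$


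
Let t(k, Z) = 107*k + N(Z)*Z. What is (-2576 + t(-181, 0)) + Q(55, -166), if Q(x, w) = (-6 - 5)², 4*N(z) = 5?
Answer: -21822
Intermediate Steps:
N(z) = 5/4 (N(z) = (¼)*5 = 5/4)
Q(x, w) = 121 (Q(x, w) = (-11)² = 121)
t(k, Z) = 107*k + 5*Z/4
(-2576 + t(-181, 0)) + Q(55, -166) = (-2576 + (107*(-181) + (5/4)*0)) + 121 = (-2576 + (-19367 + 0)) + 121 = (-2576 - 19367) + 121 = -21943 + 121 = -21822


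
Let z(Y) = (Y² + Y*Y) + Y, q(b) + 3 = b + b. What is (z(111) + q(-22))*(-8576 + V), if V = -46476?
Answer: -1360114712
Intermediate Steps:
q(b) = -3 + 2*b (q(b) = -3 + (b + b) = -3 + 2*b)
z(Y) = Y + 2*Y² (z(Y) = (Y² + Y²) + Y = 2*Y² + Y = Y + 2*Y²)
(z(111) + q(-22))*(-8576 + V) = (111*(1 + 2*111) + (-3 + 2*(-22)))*(-8576 - 46476) = (111*(1 + 222) + (-3 - 44))*(-55052) = (111*223 - 47)*(-55052) = (24753 - 47)*(-55052) = 24706*(-55052) = -1360114712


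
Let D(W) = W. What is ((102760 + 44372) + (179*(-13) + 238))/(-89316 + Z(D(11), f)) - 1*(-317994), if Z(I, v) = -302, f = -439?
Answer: 28497841249/89618 ≈ 3.1799e+5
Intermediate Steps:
((102760 + 44372) + (179*(-13) + 238))/(-89316 + Z(D(11), f)) - 1*(-317994) = ((102760 + 44372) + (179*(-13) + 238))/(-89316 - 302) - 1*(-317994) = (147132 + (-2327 + 238))/(-89618) + 317994 = (147132 - 2089)*(-1/89618) + 317994 = 145043*(-1/89618) + 317994 = -145043/89618 + 317994 = 28497841249/89618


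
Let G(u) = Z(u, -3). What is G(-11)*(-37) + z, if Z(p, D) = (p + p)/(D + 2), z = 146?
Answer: -668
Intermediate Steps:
Z(p, D) = 2*p/(2 + D) (Z(p, D) = (2*p)/(2 + D) = 2*p/(2 + D))
G(u) = -2*u (G(u) = 2*u/(2 - 3) = 2*u/(-1) = 2*u*(-1) = -2*u)
G(-11)*(-37) + z = -2*(-11)*(-37) + 146 = 22*(-37) + 146 = -814 + 146 = -668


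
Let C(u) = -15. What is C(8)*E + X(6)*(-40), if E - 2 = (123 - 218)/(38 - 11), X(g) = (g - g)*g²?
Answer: 205/9 ≈ 22.778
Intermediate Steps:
X(g) = 0 (X(g) = 0*g² = 0)
E = -41/27 (E = 2 + (123 - 218)/(38 - 11) = 2 - 95/27 = -41/27 ≈ -1.5185)
C(8)*E + X(6)*(-40) = -15*(-41/27) + 0*(-40) = 205/9 + 0 = 205/9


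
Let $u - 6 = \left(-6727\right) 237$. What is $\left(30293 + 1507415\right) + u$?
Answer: $-56585$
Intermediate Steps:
$u = -1594293$ ($u = 6 - 1594299 = -1594293$)
$\left(30293 + 1507415\right) + u = \left(30293 + 1507415\right) - 1594293 = 1537708 - 1594293 = -56585$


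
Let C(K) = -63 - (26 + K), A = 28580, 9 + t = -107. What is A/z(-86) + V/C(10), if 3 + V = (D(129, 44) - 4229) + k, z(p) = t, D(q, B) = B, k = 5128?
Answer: -734615/2871 ≈ -255.87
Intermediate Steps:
t = -116 (t = -9 - 107 = -116)
z(p) = -116
C(K) = -89 - K (C(K) = -63 + (-26 - K) = -89 - K)
V = 940 (V = -3 + ((44 - 4229) + 5128) = -3 + (-4185 + 5128) = -3 + 943 = 940)
A/z(-86) + V/C(10) = 28580/(-116) + 940/(-89 - 1*10) = 28580*(-1/116) + 940/(-89 - 10) = -7145/29 + 940/(-99) = -7145/29 + 940*(-1/99) = -7145/29 - 940/99 = -734615/2871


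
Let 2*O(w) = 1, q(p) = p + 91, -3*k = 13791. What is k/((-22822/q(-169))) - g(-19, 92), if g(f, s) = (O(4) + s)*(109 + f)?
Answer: -95175858/11411 ≈ -8340.7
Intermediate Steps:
k = -4597 (k = -1/3*13791 = -4597)
q(p) = 91 + p
O(w) = 1/2 (O(w) = (1/2)*1 = 1/2)
g(f, s) = (1/2 + s)*(109 + f)
k/((-22822/q(-169))) - g(-19, 92) = -4597/((-22822/(91 - 169))) - (109/2 + (1/2)*(-19) + 109*92 - 19*92) = -4597/((-22822/(-78))) - (109/2 - 19/2 + 10028 - 1748) = -4597/((-22822*(-1/78))) - 1*8325 = -4597/11411/39 - 8325 = -4597*39/11411 - 8325 = -179283/11411 - 8325 = -95175858/11411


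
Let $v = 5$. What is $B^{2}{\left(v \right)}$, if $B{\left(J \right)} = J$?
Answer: $25$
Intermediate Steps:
$B^{2}{\left(v \right)} = 5^{2} = 25$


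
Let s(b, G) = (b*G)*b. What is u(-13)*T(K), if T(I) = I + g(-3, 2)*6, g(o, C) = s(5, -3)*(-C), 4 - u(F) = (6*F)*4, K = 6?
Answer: 286296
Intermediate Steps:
s(b, G) = G*b² (s(b, G) = (G*b)*b = G*b²)
u(F) = 4 - 24*F (u(F) = 4 - 6*F*4 = 4 - 24*F)
g(o, C) = 75*C (g(o, C) = (-3*5²)*(-C) = (-3*25)*(-C) = -(-75)*C = 75*C)
T(I) = 900 + I (T(I) = I + (75*2)*6 = I + 150*6 = I + 900 = 900 + I)
u(-13)*T(K) = (4 - 24*(-13))*(900 + 6) = (4 + 312)*906 = 316*906 = 286296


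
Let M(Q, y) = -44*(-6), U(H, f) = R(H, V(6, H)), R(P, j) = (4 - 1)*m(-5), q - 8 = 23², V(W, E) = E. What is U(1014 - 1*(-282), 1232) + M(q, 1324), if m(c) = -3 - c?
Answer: 270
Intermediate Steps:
q = 537 (q = 8 + 23² = 8 + 529 = 537)
R(P, j) = 6 (R(P, j) = (4 - 1)*(-3 - 1*(-5)) = 3*(-3 + 5) = 3*2 = 6)
U(H, f) = 6
M(Q, y) = 264
U(1014 - 1*(-282), 1232) + M(q, 1324) = 6 + 264 = 270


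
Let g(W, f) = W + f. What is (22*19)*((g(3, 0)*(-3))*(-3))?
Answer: 11286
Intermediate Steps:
(22*19)*((g(3, 0)*(-3))*(-3)) = (22*19)*(((3 + 0)*(-3))*(-3)) = 418*((3*(-3))*(-3)) = 418*(-9*(-3)) = 418*27 = 11286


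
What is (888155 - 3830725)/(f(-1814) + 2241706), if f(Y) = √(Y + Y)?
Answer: -1649094206105/1256311448516 + 1471285*I*√907/1256311448516 ≈ -1.3126 + 3.527e-5*I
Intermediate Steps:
f(Y) = √2*√Y (f(Y) = √(2*Y) = √2*√Y)
(888155 - 3830725)/(f(-1814) + 2241706) = (888155 - 3830725)/(√2*√(-1814) + 2241706) = -2942570/(√2*(I*√1814) + 2241706) = -2942570/(2*I*√907 + 2241706) = -2942570/(2241706 + 2*I*√907)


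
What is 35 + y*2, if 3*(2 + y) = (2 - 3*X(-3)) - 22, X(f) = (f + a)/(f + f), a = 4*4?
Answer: 22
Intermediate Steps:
a = 16
X(f) = (16 + f)/(2*f) (X(f) = (f + 16)/(f + f) = (16 + f)/((2*f)) = (16 + f)*(1/(2*f)) = (16 + f)/(2*f))
y = -13/2 (y = -2 + ((2 - 3*(16 - 3)/(2*(-3))) - 22)/3 = -2 + ((2 - 3*(-1)*13/(2*3)) - 22)/3 = -2 + ((2 - 3*(-13/6)) - 22)/3 = -2 + ((2 + 13/2) - 22)/3 = -2 + (17/2 - 22)/3 = -2 + (⅓)*(-27/2) = -2 - 9/2 = -13/2 ≈ -6.5000)
35 + y*2 = 35 - 13/2*2 = 35 - 13 = 22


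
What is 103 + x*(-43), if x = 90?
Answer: -3767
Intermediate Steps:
103 + x*(-43) = 103 + 90*(-43) = 103 - 3870 = -3767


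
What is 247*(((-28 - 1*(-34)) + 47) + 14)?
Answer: 16549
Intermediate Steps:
247*(((-28 - 1*(-34)) + 47) + 14) = 247*(((-28 + 34) + 47) + 14) = 247*((6 + 47) + 14) = 247*(53 + 14) = 247*67 = 16549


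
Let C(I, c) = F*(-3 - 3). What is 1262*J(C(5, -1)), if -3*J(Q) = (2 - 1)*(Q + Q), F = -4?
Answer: -20192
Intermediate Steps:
C(I, c) = 24 (C(I, c) = -4*(-3 - 3) = -4*(-6) = 24)
J(Q) = -2*Q/3 (J(Q) = -(2 - 1)*(Q + Q)/3 = -2*Q/3)
1262*J(C(5, -1)) = 1262*(-⅔*24) = 1262*(-16) = -20192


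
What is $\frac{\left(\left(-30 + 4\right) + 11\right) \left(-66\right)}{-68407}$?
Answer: $- \frac{990}{68407} \approx -0.014472$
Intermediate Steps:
$\frac{\left(\left(-30 + 4\right) + 11\right) \left(-66\right)}{-68407} = \left(-26 + 11\right) \left(-66\right) \left(- \frac{1}{68407}\right) = \left(-15\right) \left(-66\right) \left(- \frac{1}{68407}\right) = 990 \left(- \frac{1}{68407}\right) = - \frac{990}{68407}$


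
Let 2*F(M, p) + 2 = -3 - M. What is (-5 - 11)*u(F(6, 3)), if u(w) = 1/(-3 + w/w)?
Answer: 8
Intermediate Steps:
F(M, p) = -5/2 - M/2 (F(M, p) = -1 + (-3 - M)/2 = -1 + (-3/2 - M/2) = -5/2 - M/2)
u(w) = -½ (u(w) = 1/(-3 + 1) = 1/(-2) = -½)
(-5 - 11)*u(F(6, 3)) = (-5 - 11)*(-½) = -16*(-½) = 8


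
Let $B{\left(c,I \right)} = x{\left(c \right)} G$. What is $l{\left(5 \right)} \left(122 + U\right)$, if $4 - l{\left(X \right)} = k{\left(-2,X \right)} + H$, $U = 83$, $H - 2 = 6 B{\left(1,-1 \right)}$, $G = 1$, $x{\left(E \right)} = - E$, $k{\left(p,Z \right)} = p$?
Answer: $2050$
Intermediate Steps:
$B{\left(c,I \right)} = - c$ ($B{\left(c,I \right)} = - c 1 = - c$)
$H = -4$ ($H = 2 + 6 \left(\left(-1\right) 1\right) = 2 + 6 \left(-1\right) = 2 - 6 = -4$)
$l{\left(X \right)} = 10$ ($l{\left(X \right)} = 4 - \left(-2 - 4\right) = 4 - -6 = 4 + 6 = 10$)
$l{\left(5 \right)} \left(122 + U\right) = 10 \left(122 + 83\right) = 10 \cdot 205 = 2050$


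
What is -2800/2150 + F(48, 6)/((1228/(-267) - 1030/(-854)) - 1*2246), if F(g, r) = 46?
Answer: -14586769442/11027395795 ≈ -1.3228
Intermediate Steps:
-2800/2150 + F(48, 6)/((1228/(-267) - 1030/(-854)) - 1*2246) = -2800/2150 + 46/((1228/(-267) - 1030/(-854)) - 1*2246) = -2800*1/2150 + 46/((1228*(-1/267) - 1030*(-1/854)) - 2246) = -56/43 + 46/((-1228/267 + 515/427) - 2246) = -56/43 + 46/(-386851/114009 - 2246) = -56/43 + 46/(-256451065/114009) = -56/43 + 46*(-114009/256451065) = -56/43 - 5244414/256451065 = -14586769442/11027395795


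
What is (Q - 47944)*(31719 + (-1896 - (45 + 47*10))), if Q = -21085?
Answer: -2023101932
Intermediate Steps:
(Q - 47944)*(31719 + (-1896 - (45 + 47*10))) = (-21085 - 47944)*(31719 + (-1896 - (45 + 47*10))) = -69029*(31719 + (-1896 - (45 + 470))) = -69029*(31719 + (-1896 - 1*515)) = -69029*(31719 + (-1896 - 515)) = -69029*(31719 - 2411) = -69029*29308 = -2023101932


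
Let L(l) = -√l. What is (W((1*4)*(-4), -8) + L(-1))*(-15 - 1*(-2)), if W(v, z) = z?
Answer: 104 + 13*I ≈ 104.0 + 13.0*I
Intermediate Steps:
(W((1*4)*(-4), -8) + L(-1))*(-15 - 1*(-2)) = (-8 - √(-1))*(-15 - 1*(-2)) = (-8 - I)*(-15 + 2) = (-8 - I)*(-13) = 104 + 13*I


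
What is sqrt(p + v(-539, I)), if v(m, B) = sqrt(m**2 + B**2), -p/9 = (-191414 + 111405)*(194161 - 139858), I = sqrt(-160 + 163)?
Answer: sqrt(39102558543 + 2*sqrt(72631)) ≈ 1.9774e+5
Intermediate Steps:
I = sqrt(3) ≈ 1.7320
p = 39102558543 (p = -9*(-191414 + 111405)*(194161 - 139858) = -(-720081)*54303 = -9*(-4344728727) = 39102558543)
v(m, B) = sqrt(B**2 + m**2)
sqrt(p + v(-539, I)) = sqrt(39102558543 + sqrt((sqrt(3))**2 + (-539)**2)) = sqrt(39102558543 + sqrt(3 + 290521)) = sqrt(39102558543 + sqrt(290524)) = sqrt(39102558543 + 2*sqrt(72631))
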